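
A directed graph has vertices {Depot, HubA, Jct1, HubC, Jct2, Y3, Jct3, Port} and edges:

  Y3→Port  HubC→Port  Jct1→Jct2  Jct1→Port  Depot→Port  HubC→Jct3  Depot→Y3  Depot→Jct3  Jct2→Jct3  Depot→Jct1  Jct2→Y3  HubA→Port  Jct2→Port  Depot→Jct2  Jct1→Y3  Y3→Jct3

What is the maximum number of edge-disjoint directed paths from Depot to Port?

4

Assign every edge capacity 1; by Menger, the answer equals the max flow.
Path Depot→Port (+1); total 1.
Path Depot→Jct1→Port (+1); total 2.
Path Depot→Jct2→Port (+1); total 3.
Path Depot→Y3→Port (+1); total 4.
No residual Depot→Port path; max flow = 4.
Certifying cut of size 4: {Depot→Jct1, Depot→Jct2, Depot→Port, Depot→Y3}.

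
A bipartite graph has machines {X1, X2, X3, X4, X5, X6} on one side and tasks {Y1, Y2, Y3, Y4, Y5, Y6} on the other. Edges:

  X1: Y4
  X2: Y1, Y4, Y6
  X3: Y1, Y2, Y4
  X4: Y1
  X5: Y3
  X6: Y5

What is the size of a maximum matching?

6

Unit-capacity flow: source→left, listed edges, right→sink; max matching = max flow.
Augmenting path X1→Y4 (+1); matched 1.
Augmenting path X2→Y1 (+1); matched 2.
Augmenting path X3→Y2 (+1); matched 3.
Augmenting path X5→Y3 (+1); matched 4.
Augmenting path X6→Y5 (+1); matched 5.
Augmenting path X4→Y1→X2→Y6 (+1); matched 6.
No augmenting path remains; maximum matching = 6.
König certificate: {X1, X2, X3, X4, X5, X6} is a vertex cover of size 6 (every listed pair touches it), so no matching can be larger.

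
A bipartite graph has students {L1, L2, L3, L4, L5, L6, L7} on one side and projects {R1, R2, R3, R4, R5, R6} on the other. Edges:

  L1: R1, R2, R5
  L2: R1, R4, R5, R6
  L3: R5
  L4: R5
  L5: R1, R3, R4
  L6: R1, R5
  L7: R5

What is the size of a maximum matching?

Unit-capacity flow: source→left, listed edges, right→sink; max matching = max flow.
Augmenting path L1→R1 (+1); matched 1.
Augmenting path L2→R4 (+1); matched 2.
Augmenting path L3→R5 (+1); matched 3.
Augmenting path L5→R3 (+1); matched 4.
Augmenting path L6→R1→L1→R2 (+1); matched 5.
No augmenting path remains; maximum matching = 5.
König certificate: {L1, L2, L5, L6, R5} is a vertex cover of size 5 (every listed pair touches it), so no matching can be larger.

5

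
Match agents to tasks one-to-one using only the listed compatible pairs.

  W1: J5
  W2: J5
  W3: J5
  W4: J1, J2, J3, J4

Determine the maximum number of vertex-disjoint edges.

2

Unit-capacity flow: source→left, listed edges, right→sink; max matching = max flow.
Augmenting path W1→J5 (+1); matched 1.
Augmenting path W4→J1 (+1); matched 2.
No augmenting path remains; maximum matching = 2.
König certificate: {W4, J5} is a vertex cover of size 2 (every listed pair touches it), so no matching can be larger.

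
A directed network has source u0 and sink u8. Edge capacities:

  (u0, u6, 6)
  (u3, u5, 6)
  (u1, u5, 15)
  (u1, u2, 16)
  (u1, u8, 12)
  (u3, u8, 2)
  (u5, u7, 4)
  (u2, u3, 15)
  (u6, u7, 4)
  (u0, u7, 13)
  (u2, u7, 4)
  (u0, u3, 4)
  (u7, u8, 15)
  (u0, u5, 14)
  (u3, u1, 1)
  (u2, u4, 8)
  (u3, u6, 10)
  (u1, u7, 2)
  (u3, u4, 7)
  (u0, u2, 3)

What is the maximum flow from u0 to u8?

18

Augment u0→u3→u8: bottleneck 2, flow now 2.
Augment u0→u7→u8: bottleneck 13, flow now 15.
Augment u0→u2→u7→u8: bottleneck 2, flow now 17.
Augment u0→u3→u1→u8: bottleneck 1, flow now 18.
No augmenting path remains; maximum flow = 18.
In the residual graph, reachable from u0: {u0, u2, u3, u4, u5, u6, u7}.
Min-cut edges: u3→u1 (1), u3→u8 (2), u7→u8 (15); capacity 1 + 2 + 15 = 18.
This cut is saturated, so no flow can exceed 18.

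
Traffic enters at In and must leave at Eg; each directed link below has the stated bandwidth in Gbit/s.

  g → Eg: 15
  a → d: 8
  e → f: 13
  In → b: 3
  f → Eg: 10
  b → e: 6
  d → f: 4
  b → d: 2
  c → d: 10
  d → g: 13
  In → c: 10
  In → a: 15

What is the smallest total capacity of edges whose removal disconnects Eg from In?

Augment In→a→d→f→Eg: bottleneck 4, flow now 4.
Augment In→a→d→g→Eg: bottleneck 4, flow now 8.
Augment In→b→d→g→Eg: bottleneck 2, flow now 10.
Augment In→b→e→f→Eg: bottleneck 1, flow now 11.
Augment In→c→d→g→Eg: bottleneck 7, flow now 18.
Augment In→c→d→b→e→f→Eg: bottleneck 2, flow now 20. (uses reverse residual edge)
No augmenting path remains; maximum flow = 20.
By max-flow min-cut, the minimum cut capacity equals the max flow.
In the residual graph, reachable from In: {In, a, c, d}.
Min-cut edges: In→b (3), d→f (4), d→g (13); capacity 3 + 4 + 13 = 20.

20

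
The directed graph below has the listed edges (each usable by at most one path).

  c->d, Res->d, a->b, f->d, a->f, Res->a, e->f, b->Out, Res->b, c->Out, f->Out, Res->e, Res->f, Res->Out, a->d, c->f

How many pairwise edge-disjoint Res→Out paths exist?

Assign every edge capacity 1; by Menger, the answer equals the max flow.
Path Res→Out (+1); total 1.
Path Res→b→Out (+1); total 2.
Path Res→f→Out (+1); total 3.
No residual Res→Out path; max flow = 3.
Certifying cut of size 3: {Res→Out, b→Out, f→Out}.

3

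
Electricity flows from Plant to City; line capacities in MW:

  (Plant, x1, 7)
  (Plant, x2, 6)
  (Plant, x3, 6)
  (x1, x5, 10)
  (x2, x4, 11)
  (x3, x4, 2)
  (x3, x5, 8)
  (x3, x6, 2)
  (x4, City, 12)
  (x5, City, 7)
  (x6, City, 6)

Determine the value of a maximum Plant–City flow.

17

Augment Plant→x1→x5→City: bottleneck 7, flow now 7.
Augment Plant→x2→x4→City: bottleneck 6, flow now 13.
Augment Plant→x3→x4→City: bottleneck 2, flow now 15.
Augment Plant→x3→x6→City: bottleneck 2, flow now 17.
No augmenting path remains; maximum flow = 17.
In the residual graph, reachable from Plant: {Plant, x1, x3, x5}.
Min-cut edges: Plant→x2 (6), x3→x4 (2), x3→x6 (2), x5→City (7); capacity 6 + 2 + 2 + 7 = 17.
This cut is saturated, so no flow can exceed 17.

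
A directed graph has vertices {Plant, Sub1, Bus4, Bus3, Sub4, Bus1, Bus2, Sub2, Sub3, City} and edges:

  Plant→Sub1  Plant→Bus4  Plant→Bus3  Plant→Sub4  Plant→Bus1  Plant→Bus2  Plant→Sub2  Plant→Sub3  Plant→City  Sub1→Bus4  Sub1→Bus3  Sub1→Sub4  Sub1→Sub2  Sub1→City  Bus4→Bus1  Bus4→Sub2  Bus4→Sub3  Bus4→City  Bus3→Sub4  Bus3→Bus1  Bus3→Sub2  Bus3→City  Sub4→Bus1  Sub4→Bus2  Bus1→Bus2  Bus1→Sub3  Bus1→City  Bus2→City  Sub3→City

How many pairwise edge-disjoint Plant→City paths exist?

7

Assign every edge capacity 1; by Menger, the answer equals the max flow.
Path Plant→City (+1); total 1.
Path Plant→Sub1→City (+1); total 2.
Path Plant→Bus4→City (+1); total 3.
Path Plant→Bus3→City (+1); total 4.
Path Plant→Bus1→City (+1); total 5.
Path Plant→Bus2→City (+1); total 6.
Path Plant→Sub3→City (+1); total 7.
No residual Plant→City path; max flow = 7.
Certifying cut of size 7: {Bus1→City, Bus2→City, Plant→Bus3, Plant→Bus4, Plant→City, Plant→Sub1, Sub3→City}.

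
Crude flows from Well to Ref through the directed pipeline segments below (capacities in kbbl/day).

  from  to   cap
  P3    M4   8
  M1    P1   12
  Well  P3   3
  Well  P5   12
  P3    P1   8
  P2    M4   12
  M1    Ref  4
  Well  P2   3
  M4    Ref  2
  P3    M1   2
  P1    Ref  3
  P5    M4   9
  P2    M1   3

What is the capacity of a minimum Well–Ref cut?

Augment Well→P3→P1→Ref: bottleneck 3, flow now 3.
Augment Well→P5→M4→Ref: bottleneck 2, flow now 5.
Augment Well→P2→M1→Ref: bottleneck 3, flow now 8.
No augmenting path remains; maximum flow = 8.
By max-flow min-cut, the minimum cut capacity equals the max flow.
In the residual graph, reachable from Well: {Well, P5, M4}.
Min-cut edges: Well→P3 (3), Well→P2 (3), M4→Ref (2); capacity 3 + 3 + 2 = 8.

8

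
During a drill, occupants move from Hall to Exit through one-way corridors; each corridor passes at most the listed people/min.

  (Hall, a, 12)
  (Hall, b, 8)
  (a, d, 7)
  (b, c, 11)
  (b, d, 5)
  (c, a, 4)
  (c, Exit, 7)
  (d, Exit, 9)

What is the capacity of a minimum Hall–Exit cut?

Augment Hall→a→d→Exit: bottleneck 7, flow now 7.
Augment Hall→b→c→Exit: bottleneck 7, flow now 14.
Augment Hall→b→d→Exit: bottleneck 1, flow now 15.
No augmenting path remains; maximum flow = 15.
By max-flow min-cut, the minimum cut capacity equals the max flow.
In the residual graph, reachable from Hall: {Hall, a}.
Min-cut edges: Hall→b (8), a→d (7); capacity 8 + 7 = 15.

15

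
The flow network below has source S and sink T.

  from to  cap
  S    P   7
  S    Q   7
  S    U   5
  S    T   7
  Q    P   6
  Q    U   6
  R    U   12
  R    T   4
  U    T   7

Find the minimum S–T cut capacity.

Augment S→T: bottleneck 7, flow now 7.
Augment S→U→T: bottleneck 5, flow now 12.
Augment S→Q→U→T: bottleneck 2, flow now 14.
No augmenting path remains; maximum flow = 14.
By max-flow min-cut, the minimum cut capacity equals the max flow.
In the residual graph, reachable from S: {S, P, Q, U}.
Min-cut edges: S→T (7), U→T (7); capacity 7 + 7 = 14.

14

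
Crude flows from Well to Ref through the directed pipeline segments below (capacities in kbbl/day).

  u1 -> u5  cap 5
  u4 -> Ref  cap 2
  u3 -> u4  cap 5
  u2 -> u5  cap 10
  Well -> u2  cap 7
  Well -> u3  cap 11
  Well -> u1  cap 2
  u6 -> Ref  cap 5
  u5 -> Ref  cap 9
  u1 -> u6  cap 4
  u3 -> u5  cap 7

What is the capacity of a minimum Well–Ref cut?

Augment Well→u1→u5→Ref: bottleneck 2, flow now 2.
Augment Well→u2→u5→Ref: bottleneck 7, flow now 9.
Augment Well→u3→u4→Ref: bottleneck 2, flow now 11.
Augment Well→u3→u5→u1→u6→Ref: bottleneck 2, flow now 13. (uses reverse residual edge)
No augmenting path remains; maximum flow = 13.
By max-flow min-cut, the minimum cut capacity equals the max flow.
In the residual graph, reachable from Well: {Well, u2, u3, u4, u5}.
Min-cut edges: Well→u1 (2), u4→Ref (2), u5→Ref (9); capacity 2 + 2 + 9 = 13.

13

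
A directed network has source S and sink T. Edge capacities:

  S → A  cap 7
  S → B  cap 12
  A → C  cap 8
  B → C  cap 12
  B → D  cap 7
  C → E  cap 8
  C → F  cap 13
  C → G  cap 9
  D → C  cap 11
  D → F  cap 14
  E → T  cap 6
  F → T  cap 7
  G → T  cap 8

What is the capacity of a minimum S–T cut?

Augment S→A→C→E→T: bottleneck 6, flow now 6.
Augment S→A→C→F→T: bottleneck 1, flow now 7.
Augment S→B→C→F→T: bottleneck 6, flow now 13.
Augment S→B→C→G→T: bottleneck 6, flow now 19.
No augmenting path remains; maximum flow = 19.
By max-flow min-cut, the minimum cut capacity equals the max flow.
In the residual graph, reachable from S: {S}.
Min-cut edges: S→A (7), S→B (12); capacity 7 + 12 = 19.

19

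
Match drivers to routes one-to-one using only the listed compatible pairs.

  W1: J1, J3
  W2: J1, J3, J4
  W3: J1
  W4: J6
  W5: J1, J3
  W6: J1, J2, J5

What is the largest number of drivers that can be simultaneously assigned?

5

Unit-capacity flow: source→left, listed edges, right→sink; max matching = max flow.
Augmenting path W1→J1 (+1); matched 1.
Augmenting path W2→J3 (+1); matched 2.
Augmenting path W4→J6 (+1); matched 3.
Augmenting path W6→J2 (+1); matched 4.
Augmenting path W5→J3→W2→J4 (+1); matched 5.
No augmenting path remains; maximum matching = 5.
König certificate: {W2, W4, W6, J1, J3} is a vertex cover of size 5 (every listed pair touches it), so no matching can be larger.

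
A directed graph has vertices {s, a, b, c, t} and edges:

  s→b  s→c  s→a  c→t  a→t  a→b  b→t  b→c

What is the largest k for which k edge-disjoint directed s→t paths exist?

Assign every edge capacity 1; by Menger, the answer equals the max flow.
Path s→a→t (+1); total 1.
Path s→b→t (+1); total 2.
Path s→c→t (+1); total 3.
No residual s→t path; max flow = 3.
Certifying cut of size 3: {s→a, s→b, s→c}.

3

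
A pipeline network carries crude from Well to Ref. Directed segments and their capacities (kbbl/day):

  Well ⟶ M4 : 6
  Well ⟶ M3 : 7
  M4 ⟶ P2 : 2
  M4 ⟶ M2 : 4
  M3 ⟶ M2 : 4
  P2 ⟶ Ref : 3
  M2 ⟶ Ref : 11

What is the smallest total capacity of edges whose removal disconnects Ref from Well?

Augment Well→M4→P2→Ref: bottleneck 2, flow now 2.
Augment Well→M4→M2→Ref: bottleneck 4, flow now 6.
Augment Well→M3→M2→Ref: bottleneck 4, flow now 10.
No augmenting path remains; maximum flow = 10.
By max-flow min-cut, the minimum cut capacity equals the max flow.
In the residual graph, reachable from Well: {Well, M3}.
Min-cut edges: Well→M4 (6), M3→M2 (4); capacity 6 + 4 = 10.

10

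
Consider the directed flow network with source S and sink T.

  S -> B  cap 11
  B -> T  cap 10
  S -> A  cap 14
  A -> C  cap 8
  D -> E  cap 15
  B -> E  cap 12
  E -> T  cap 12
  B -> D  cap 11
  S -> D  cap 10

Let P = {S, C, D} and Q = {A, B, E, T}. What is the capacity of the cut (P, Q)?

Edges leaving {S, C, D}: S→A (14), S→B (11), D→E (15).
Cut capacity = 14 + 11 + 15 = 40.

40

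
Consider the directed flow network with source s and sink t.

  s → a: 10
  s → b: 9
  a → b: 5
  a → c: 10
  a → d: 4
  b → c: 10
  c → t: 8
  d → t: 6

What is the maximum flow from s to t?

12

Augment s→a→c→t: bottleneck 8, flow now 8.
Augment s→a→d→t: bottleneck 2, flow now 10.
Augment s→b→c→a→d→t: bottleneck 2, flow now 12. (uses reverse residual edge)
No augmenting path remains; maximum flow = 12.
In the residual graph, reachable from s: {s, a, b, c}.
Min-cut edges: a→d (4), c→t (8); capacity 4 + 8 = 12.
This cut is saturated, so no flow can exceed 12.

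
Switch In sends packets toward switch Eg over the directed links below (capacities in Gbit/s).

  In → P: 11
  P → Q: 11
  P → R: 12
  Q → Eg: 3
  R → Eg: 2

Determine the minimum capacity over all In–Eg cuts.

Augment In→P→Q→Eg: bottleneck 3, flow now 3.
Augment In→P→R→Eg: bottleneck 2, flow now 5.
No augmenting path remains; maximum flow = 5.
By max-flow min-cut, the minimum cut capacity equals the max flow.
In the residual graph, reachable from In: {In, P, Q, R}.
Min-cut edges: Q→Eg (3), R→Eg (2); capacity 3 + 2 = 5.

5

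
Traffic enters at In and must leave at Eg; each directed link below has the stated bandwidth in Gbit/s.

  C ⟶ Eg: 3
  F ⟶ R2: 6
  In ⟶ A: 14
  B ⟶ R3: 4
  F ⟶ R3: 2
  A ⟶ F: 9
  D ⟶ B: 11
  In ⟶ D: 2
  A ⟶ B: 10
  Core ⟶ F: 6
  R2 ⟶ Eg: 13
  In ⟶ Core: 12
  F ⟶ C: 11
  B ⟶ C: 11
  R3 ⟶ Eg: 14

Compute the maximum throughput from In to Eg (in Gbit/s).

Augment In→D→B→R3→Eg: bottleneck 2, flow now 2.
Augment In→A→B→R3→Eg: bottleneck 2, flow now 4.
Augment In→A→B→C→Eg: bottleneck 3, flow now 7.
Augment In→A→F→R2→Eg: bottleneck 6, flow now 13.
Augment In→A→F→R3→Eg: bottleneck 2, flow now 15.
No augmenting path remains; maximum flow = 15.
In the residual graph, reachable from In: {In, D, A, Core, B, F, C}.
Min-cut edges: B→R3 (4), F→R2 (6), F→R3 (2), C→Eg (3); capacity 4 + 6 + 2 + 3 = 15.
This cut is saturated, so no flow can exceed 15.

15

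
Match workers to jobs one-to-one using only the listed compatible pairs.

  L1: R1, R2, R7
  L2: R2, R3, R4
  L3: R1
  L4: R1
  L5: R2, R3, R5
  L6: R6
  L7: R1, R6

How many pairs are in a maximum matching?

Unit-capacity flow: source→left, listed edges, right→sink; max matching = max flow.
Augmenting path L1→R1 (+1); matched 1.
Augmenting path L2→R2 (+1); matched 2.
Augmenting path L5→R3 (+1); matched 3.
Augmenting path L6→R6 (+1); matched 4.
Augmenting path L3→R1→L1→R7 (+1); matched 5.
No augmenting path remains; maximum matching = 5.
König certificate: {L1, L2, L5, R1, R6} is a vertex cover of size 5 (every listed pair touches it), so no matching can be larger.

5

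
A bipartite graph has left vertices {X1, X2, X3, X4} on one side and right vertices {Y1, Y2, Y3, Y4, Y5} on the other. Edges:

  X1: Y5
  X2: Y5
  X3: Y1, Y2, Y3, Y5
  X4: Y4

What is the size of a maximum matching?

3

Unit-capacity flow: source→left, listed edges, right→sink; max matching = max flow.
Augmenting path X1→Y5 (+1); matched 1.
Augmenting path X3→Y1 (+1); matched 2.
Augmenting path X4→Y4 (+1); matched 3.
No augmenting path remains; maximum matching = 3.
König certificate: {X3, X4, Y5} is a vertex cover of size 3 (every listed pair touches it), so no matching can be larger.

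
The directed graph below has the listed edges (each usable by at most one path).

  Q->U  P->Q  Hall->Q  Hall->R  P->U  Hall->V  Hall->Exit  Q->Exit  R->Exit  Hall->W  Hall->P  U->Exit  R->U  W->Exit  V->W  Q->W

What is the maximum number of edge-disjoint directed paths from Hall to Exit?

5

Assign every edge capacity 1; by Menger, the answer equals the max flow.
Path Hall→Exit (+1); total 1.
Path Hall→Q→Exit (+1); total 2.
Path Hall→R→Exit (+1); total 3.
Path Hall→W→Exit (+1); total 4.
Path Hall→P→U→Exit (+1); total 5.
No residual Hall→Exit path; max flow = 5.
Certifying cut of size 5: {Hall→Exit, Hall→P, Hall→Q, Hall→R, W→Exit}.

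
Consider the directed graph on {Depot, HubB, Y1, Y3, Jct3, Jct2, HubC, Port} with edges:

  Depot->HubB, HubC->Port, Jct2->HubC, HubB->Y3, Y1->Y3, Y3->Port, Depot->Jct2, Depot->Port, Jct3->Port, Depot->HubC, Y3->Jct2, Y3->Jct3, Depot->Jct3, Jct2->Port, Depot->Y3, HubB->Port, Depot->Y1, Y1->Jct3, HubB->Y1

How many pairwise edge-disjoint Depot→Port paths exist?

Assign every edge capacity 1; by Menger, the answer equals the max flow.
Path Depot→Port (+1); total 1.
Path Depot→HubB→Port (+1); total 2.
Path Depot→Y3→Port (+1); total 3.
Path Depot→Jct3→Port (+1); total 4.
Path Depot→Jct2→Port (+1); total 5.
Path Depot→HubC→Port (+1); total 6.
No residual Depot→Port path; max flow = 6.
Certifying cut of size 6: {Depot→HubB, Depot→Port, HubC→Port, Jct2→Port, Jct3→Port, Y3→Port}.

6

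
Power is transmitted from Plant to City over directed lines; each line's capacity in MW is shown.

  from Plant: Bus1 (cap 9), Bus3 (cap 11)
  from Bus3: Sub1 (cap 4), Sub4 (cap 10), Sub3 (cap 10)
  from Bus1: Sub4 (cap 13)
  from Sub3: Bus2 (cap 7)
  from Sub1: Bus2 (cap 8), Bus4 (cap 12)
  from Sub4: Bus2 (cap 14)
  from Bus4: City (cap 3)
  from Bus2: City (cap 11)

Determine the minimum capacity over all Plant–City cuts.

14

Augment Plant→Bus3→Sub3→Bus2→City: bottleneck 7, flow now 7.
Augment Plant→Bus3→Sub1→Bus4→City: bottleneck 3, flow now 10.
Augment Plant→Bus3→Sub1→Bus2→City: bottleneck 1, flow now 11.
Augment Plant→Bus1→Sub4→Bus2→City: bottleneck 3, flow now 14.
No augmenting path remains; maximum flow = 14.
By max-flow min-cut, the minimum cut capacity equals the max flow.
In the residual graph, reachable from Plant: {Plant, Bus3, Bus1, Sub3, Sub1, Sub4, Bus4, Bus2}.
Min-cut edges: Bus4→City (3), Bus2→City (11); capacity 3 + 11 = 14.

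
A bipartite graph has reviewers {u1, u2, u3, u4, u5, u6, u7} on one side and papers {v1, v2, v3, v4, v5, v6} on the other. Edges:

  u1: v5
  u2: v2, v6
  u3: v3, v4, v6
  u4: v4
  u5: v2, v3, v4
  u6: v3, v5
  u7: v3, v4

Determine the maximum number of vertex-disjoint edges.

Unit-capacity flow: source→left, listed edges, right→sink; max matching = max flow.
Augmenting path u1→v5 (+1); matched 1.
Augmenting path u2→v2 (+1); matched 2.
Augmenting path u3→v3 (+1); matched 3.
Augmenting path u4→v4 (+1); matched 4.
Augmenting path u5→v2→u2→v6 (+1); matched 5.
No augmenting path remains; maximum matching = 5.
König certificate: {v2, v3, v4, v5, v6} is a vertex cover of size 5 (every listed pair touches it), so no matching can be larger.

5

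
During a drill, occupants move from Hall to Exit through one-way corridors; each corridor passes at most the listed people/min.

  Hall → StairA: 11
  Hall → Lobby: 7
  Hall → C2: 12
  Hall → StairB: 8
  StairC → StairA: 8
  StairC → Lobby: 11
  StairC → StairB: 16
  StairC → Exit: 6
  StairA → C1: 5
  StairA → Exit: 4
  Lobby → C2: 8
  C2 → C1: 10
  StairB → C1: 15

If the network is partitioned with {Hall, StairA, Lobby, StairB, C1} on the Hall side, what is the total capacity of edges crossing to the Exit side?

24

Edges leaving {Hall, StairA, Lobby, StairB, C1}: Hall→C2 (12), StairA→Exit (4), Lobby→C2 (8).
Cut capacity = 12 + 4 + 8 = 24.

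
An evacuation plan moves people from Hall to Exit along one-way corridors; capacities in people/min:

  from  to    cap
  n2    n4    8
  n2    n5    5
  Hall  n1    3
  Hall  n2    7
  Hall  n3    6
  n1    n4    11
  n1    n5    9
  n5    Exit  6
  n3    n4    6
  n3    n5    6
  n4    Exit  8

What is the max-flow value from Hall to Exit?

14

Augment Hall→n1→n4→Exit: bottleneck 3, flow now 3.
Augment Hall→n2→n4→Exit: bottleneck 5, flow now 8.
Augment Hall→n2→n5→Exit: bottleneck 2, flow now 10.
Augment Hall→n3→n5→Exit: bottleneck 4, flow now 14.
No augmenting path remains; maximum flow = 14.
In the residual graph, reachable from Hall: {Hall, n1, n2, n3, n4, n5}.
Min-cut edges: n4→Exit (8), n5→Exit (6); capacity 8 + 6 = 14.
This cut is saturated, so no flow can exceed 14.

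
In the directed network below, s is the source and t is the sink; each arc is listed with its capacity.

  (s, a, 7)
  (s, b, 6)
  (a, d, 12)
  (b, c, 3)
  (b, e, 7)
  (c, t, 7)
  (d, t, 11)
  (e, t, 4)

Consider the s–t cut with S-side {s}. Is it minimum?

Given cut capacity: 7 + 6 = 13.
Augment s→a→d→t: bottleneck 7, flow now 7.
Augment s→b→c→t: bottleneck 3, flow now 10.
Augment s→b→e→t: bottleneck 3, flow now 13.
No augmenting path remains; maximum flow = 13.
Cut capacity 13 equals the max flow, so it is a minimum cut.

Yes — it is a minimum cut (capacity 13).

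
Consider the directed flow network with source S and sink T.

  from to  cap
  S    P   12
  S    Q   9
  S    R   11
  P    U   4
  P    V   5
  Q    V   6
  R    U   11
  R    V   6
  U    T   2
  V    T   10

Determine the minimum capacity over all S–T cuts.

12

Augment S→P→U→T: bottleneck 2, flow now 2.
Augment S→P→V→T: bottleneck 5, flow now 7.
Augment S→Q→V→T: bottleneck 5, flow now 12.
No augmenting path remains; maximum flow = 12.
By max-flow min-cut, the minimum cut capacity equals the max flow.
In the residual graph, reachable from S: {S, P, Q, R, U, V}.
Min-cut edges: U→T (2), V→T (10); capacity 2 + 10 = 12.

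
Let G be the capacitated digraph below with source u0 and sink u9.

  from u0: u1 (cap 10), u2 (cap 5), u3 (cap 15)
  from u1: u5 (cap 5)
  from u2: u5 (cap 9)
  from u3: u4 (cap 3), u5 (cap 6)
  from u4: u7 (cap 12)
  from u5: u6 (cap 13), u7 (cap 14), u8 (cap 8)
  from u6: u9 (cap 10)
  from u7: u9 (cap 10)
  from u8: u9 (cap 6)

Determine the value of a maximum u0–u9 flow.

19

Augment u0→u1→u5→u6→u9: bottleneck 5, flow now 5.
Augment u0→u2→u5→u6→u9: bottleneck 5, flow now 10.
Augment u0→u3→u4→u7→u9: bottleneck 3, flow now 13.
Augment u0→u3→u5→u7→u9: bottleneck 6, flow now 19.
No augmenting path remains; maximum flow = 19.
In the residual graph, reachable from u0: {u0, u1, u3}.
Min-cut edges: u0→u2 (5), u1→u5 (5), u3→u4 (3), u3→u5 (6); capacity 5 + 5 + 3 + 6 = 19.
This cut is saturated, so no flow can exceed 19.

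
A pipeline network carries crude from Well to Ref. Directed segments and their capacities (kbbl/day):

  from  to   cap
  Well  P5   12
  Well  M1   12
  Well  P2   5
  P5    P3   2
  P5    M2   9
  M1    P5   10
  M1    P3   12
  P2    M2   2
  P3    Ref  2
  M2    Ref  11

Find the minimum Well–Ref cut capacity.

13

Augment Well→P5→P3→Ref: bottleneck 2, flow now 2.
Augment Well→P5→M2→Ref: bottleneck 9, flow now 11.
Augment Well→P2→M2→Ref: bottleneck 2, flow now 13.
No augmenting path remains; maximum flow = 13.
By max-flow min-cut, the minimum cut capacity equals the max flow.
In the residual graph, reachable from Well: {Well, P5, M1, P2, P3}.
Min-cut edges: P5→M2 (9), P2→M2 (2), P3→Ref (2); capacity 9 + 2 + 2 = 13.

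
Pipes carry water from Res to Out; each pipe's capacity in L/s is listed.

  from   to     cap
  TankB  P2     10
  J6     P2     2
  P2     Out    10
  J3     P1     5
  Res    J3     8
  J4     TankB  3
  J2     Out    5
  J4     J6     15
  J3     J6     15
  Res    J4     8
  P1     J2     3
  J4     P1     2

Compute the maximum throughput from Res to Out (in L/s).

Augment Res→J4→TankB→P2→Out: bottleneck 3, flow now 3.
Augment Res→J4→J6→P2→Out: bottleneck 2, flow now 5.
Augment Res→J4→P1→J2→Out: bottleneck 2, flow now 7.
Augment Res→J3→P1→J2→Out: bottleneck 1, flow now 8.
No augmenting path remains; maximum flow = 8.
In the residual graph, reachable from Res: {Res, J4, J3, J6, P1}.
Min-cut edges: J4→TankB (3), J6→P2 (2), P1→J2 (3); capacity 3 + 2 + 3 = 8.
This cut is saturated, so no flow can exceed 8.

8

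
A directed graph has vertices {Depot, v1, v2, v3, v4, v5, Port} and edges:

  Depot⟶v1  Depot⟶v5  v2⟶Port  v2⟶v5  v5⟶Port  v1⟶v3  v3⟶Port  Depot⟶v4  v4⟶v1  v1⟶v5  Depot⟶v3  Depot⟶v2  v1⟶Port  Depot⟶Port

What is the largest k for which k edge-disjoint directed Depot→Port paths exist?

5

Assign every edge capacity 1; by Menger, the answer equals the max flow.
Path Depot→Port (+1); total 1.
Path Depot→v1→Port (+1); total 2.
Path Depot→v2→Port (+1); total 3.
Path Depot→v3→Port (+1); total 4.
Path Depot→v5→Port (+1); total 5.
No residual Depot→Port path; max flow = 5.
Certifying cut of size 5: {Depot→Port, Depot→v2, v1→Port, v3→Port, v5→Port}.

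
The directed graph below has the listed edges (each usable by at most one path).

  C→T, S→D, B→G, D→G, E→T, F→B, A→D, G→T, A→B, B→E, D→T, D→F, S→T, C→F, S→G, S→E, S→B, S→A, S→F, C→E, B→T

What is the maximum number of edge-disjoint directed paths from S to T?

Assign every edge capacity 1; by Menger, the answer equals the max flow.
Path S→T (+1); total 1.
Path S→B→T (+1); total 2.
Path S→D→T (+1); total 3.
Path S→E→T (+1); total 4.
Path S→G→T (+1); total 5.
No residual S→T path; max flow = 5.
Certifying cut of size 5: {B→T, D→T, E→T, G→T, S→T}.

5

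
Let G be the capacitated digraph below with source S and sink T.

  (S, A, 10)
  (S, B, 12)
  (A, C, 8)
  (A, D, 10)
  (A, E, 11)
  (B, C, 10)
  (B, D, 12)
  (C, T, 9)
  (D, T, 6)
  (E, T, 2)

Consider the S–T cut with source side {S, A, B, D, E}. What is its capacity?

26

Edges leaving {S, A, B, D, E}: A→C (8), B→C (10), D→T (6), E→T (2).
Cut capacity = 8 + 10 + 6 + 2 = 26.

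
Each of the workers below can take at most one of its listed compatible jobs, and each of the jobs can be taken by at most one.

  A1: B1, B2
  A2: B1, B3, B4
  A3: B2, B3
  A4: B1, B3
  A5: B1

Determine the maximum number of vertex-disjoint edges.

Unit-capacity flow: source→left, listed edges, right→sink; max matching = max flow.
Augmenting path A1→B1 (+1); matched 1.
Augmenting path A2→B3 (+1); matched 2.
Augmenting path A3→B2 (+1); matched 3.
Augmenting path A4→B3→A2→B4 (+1); matched 4.
No augmenting path remains; maximum matching = 4.
König certificate: {A2, B1, B2, B3} is a vertex cover of size 4 (every listed pair touches it), so no matching can be larger.

4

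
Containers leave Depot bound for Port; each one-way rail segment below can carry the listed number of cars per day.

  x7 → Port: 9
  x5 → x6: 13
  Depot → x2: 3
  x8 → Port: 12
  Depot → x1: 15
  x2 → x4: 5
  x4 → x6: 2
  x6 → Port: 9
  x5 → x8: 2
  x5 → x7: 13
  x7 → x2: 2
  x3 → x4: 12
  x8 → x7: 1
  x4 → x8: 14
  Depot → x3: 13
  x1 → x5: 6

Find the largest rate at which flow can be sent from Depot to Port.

21

Augment Depot→x1→x5→x6→Port: bottleneck 6, flow now 6.
Augment Depot→x2→x4→x6→Port: bottleneck 2, flow now 8.
Augment Depot→x2→x4→x8→Port: bottleneck 1, flow now 9.
Augment Depot→x3→x4→x8→Port: bottleneck 11, flow now 20.
Augment Depot→x3→x4→x8→x7→Port: bottleneck 1, flow now 21.
No augmenting path remains; maximum flow = 21.
In the residual graph, reachable from Depot: {Depot, x1, x3}.
Min-cut edges: Depot→x2 (3), x1→x5 (6), x3→x4 (12); capacity 3 + 6 + 12 = 21.
This cut is saturated, so no flow can exceed 21.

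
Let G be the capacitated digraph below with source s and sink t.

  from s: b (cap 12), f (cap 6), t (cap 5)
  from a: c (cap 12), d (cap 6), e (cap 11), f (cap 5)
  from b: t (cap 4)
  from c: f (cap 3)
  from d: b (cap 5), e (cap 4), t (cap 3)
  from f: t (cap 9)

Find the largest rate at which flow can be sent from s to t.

Augment s→t: bottleneck 5, flow now 5.
Augment s→b→t: bottleneck 4, flow now 9.
Augment s→f→t: bottleneck 6, flow now 15.
No augmenting path remains; maximum flow = 15.
In the residual graph, reachable from s: {s, b}.
Min-cut edges: s→f (6), s→t (5), b→t (4); capacity 6 + 5 + 4 = 15.
This cut is saturated, so no flow can exceed 15.

15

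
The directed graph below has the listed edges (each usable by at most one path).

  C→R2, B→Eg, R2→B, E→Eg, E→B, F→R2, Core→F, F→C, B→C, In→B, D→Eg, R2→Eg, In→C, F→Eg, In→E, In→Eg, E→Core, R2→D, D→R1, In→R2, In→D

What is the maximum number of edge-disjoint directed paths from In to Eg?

5

Assign every edge capacity 1; by Menger, the answer equals the max flow.
Path In→Eg (+1); total 1.
Path In→D→Eg (+1); total 2.
Path In→E→Eg (+1); total 3.
Path In→B→Eg (+1); total 4.
Path In→R2→Eg (+1); total 5.
No residual In→Eg path; max flow = 5.
Certifying cut of size 5: {B→Eg, D→Eg, In→E, In→Eg, R2→Eg}.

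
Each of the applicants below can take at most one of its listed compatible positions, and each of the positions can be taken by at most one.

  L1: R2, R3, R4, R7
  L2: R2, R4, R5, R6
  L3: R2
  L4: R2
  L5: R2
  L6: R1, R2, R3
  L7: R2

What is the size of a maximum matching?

4

Unit-capacity flow: source→left, listed edges, right→sink; max matching = max flow.
Augmenting path L1→R2 (+1); matched 1.
Augmenting path L2→R4 (+1); matched 2.
Augmenting path L6→R1 (+1); matched 3.
Augmenting path L3→R2→L1→R3 (+1); matched 4.
No augmenting path remains; maximum matching = 4.
König certificate: {L1, L2, L6, R2} is a vertex cover of size 4 (every listed pair touches it), so no matching can be larger.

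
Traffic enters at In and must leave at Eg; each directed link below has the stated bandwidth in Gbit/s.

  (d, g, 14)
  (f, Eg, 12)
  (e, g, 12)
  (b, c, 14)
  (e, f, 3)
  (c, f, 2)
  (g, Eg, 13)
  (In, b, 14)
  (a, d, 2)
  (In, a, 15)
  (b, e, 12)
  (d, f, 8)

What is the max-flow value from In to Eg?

16

Augment In→a→d→f→Eg: bottleneck 2, flow now 2.
Augment In→b→c→f→Eg: bottleneck 2, flow now 4.
Augment In→b→e→f→Eg: bottleneck 3, flow now 7.
Augment In→b→e→g→Eg: bottleneck 9, flow now 16.
No augmenting path remains; maximum flow = 16.
In the residual graph, reachable from In: {In, a}.
Min-cut edges: In→b (14), a→d (2); capacity 14 + 2 = 16.
This cut is saturated, so no flow can exceed 16.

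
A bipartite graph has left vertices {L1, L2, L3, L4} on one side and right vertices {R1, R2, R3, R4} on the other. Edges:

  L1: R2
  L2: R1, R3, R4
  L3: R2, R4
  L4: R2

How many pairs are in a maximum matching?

3

Unit-capacity flow: source→left, listed edges, right→sink; max matching = max flow.
Augmenting path L1→R2 (+1); matched 1.
Augmenting path L2→R1 (+1); matched 2.
Augmenting path L3→R4 (+1); matched 3.
No augmenting path remains; maximum matching = 3.
König certificate: {L2, L3, R2} is a vertex cover of size 3 (every listed pair touches it), so no matching can be larger.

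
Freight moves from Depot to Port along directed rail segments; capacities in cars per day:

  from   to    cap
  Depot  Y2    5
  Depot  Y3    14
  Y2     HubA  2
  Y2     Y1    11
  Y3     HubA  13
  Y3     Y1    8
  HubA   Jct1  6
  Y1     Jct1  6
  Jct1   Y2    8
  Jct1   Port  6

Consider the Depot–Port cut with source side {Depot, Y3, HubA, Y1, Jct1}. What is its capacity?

Edges leaving {Depot, Y3, HubA, Y1, Jct1}: Depot→Y2 (5), Jct1→Y2 (8), Jct1→Port (6).
Cut capacity = 5 + 8 + 6 = 19.

19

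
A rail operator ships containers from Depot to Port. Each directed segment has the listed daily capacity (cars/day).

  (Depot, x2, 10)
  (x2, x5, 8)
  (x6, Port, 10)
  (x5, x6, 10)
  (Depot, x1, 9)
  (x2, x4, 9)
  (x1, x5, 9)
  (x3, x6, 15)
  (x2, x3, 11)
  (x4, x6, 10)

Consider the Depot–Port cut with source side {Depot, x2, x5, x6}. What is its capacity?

Edges leaving {Depot, x2, x5, x6}: Depot→x1 (9), x2→x3 (11), x2→x4 (9), x6→Port (10).
Cut capacity = 9 + 11 + 9 + 10 = 39.

39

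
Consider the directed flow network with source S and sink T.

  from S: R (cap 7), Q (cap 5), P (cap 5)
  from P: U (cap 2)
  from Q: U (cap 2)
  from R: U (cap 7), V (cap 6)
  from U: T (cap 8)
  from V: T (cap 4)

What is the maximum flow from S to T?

Augment S→P→U→T: bottleneck 2, flow now 2.
Augment S→Q→U→T: bottleneck 2, flow now 4.
Augment S→R→U→T: bottleneck 4, flow now 8.
Augment S→R→V→T: bottleneck 3, flow now 11.
No augmenting path remains; maximum flow = 11.
In the residual graph, reachable from S: {S, P, Q}.
Min-cut edges: S→R (7), P→U (2), Q→U (2); capacity 7 + 2 + 2 = 11.
This cut is saturated, so no flow can exceed 11.

11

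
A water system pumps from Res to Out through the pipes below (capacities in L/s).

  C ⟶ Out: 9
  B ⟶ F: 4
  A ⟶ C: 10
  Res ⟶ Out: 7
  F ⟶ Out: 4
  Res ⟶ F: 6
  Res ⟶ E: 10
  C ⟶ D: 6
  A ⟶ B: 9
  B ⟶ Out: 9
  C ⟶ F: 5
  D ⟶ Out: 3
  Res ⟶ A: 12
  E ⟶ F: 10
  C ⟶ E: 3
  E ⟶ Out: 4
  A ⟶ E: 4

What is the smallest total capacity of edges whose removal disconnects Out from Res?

27

Augment Res→Out: bottleneck 7, flow now 7.
Augment Res→E→Out: bottleneck 4, flow now 11.
Augment Res→F→Out: bottleneck 4, flow now 15.
Augment Res→A→B→Out: bottleneck 9, flow now 24.
Augment Res→A→C→Out: bottleneck 3, flow now 27.
No augmenting path remains; maximum flow = 27.
By max-flow min-cut, the minimum cut capacity equals the max flow.
In the residual graph, reachable from Res: {Res, E, F}.
Min-cut edges: Res→A (12), Res→Out (7), E→Out (4), F→Out (4); capacity 12 + 7 + 4 + 4 = 27.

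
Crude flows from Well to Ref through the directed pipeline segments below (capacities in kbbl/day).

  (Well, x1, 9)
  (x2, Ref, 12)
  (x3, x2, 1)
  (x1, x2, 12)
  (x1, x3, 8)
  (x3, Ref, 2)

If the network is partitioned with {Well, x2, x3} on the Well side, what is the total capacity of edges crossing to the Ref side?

23

Edges leaving {Well, x2, x3}: Well→x1 (9), x2→Ref (12), x3→Ref (2).
Cut capacity = 9 + 12 + 2 = 23.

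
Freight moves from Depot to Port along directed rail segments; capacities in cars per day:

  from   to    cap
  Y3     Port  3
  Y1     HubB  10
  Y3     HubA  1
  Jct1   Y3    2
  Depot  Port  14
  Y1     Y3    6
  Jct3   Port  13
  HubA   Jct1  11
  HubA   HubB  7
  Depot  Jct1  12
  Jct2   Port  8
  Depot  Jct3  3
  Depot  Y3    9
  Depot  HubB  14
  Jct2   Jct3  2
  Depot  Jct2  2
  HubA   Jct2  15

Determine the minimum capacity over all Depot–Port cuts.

Augment Depot→Port: bottleneck 14, flow now 14.
Augment Depot→Jct2→Port: bottleneck 2, flow now 16.
Augment Depot→Jct3→Port: bottleneck 3, flow now 19.
Augment Depot→Y3→Port: bottleneck 3, flow now 22.
Augment Depot→Y3→HubA→Jct2→Port: bottleneck 1, flow now 23.
No augmenting path remains; maximum flow = 23.
By max-flow min-cut, the minimum cut capacity equals the max flow.
In the residual graph, reachable from Depot: {Depot, HubB, Jct1, Y3}.
Min-cut edges: Depot→Jct2 (2), Depot→Jct3 (3), Depot→Port (14), Y3→HubA (1), Y3→Port (3); capacity 2 + 3 + 14 + 1 + 3 = 23.

23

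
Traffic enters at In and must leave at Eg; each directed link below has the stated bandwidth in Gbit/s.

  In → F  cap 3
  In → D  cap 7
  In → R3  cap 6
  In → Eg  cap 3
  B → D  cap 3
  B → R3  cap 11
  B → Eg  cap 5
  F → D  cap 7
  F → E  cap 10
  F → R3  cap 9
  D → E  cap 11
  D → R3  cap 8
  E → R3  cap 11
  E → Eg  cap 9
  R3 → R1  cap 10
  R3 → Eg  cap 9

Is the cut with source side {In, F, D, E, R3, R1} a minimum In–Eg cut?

No — its capacity is 21, but the minimum cut has capacity 19.

Given cut capacity: 3 + 9 + 9 = 21.
Augment In→Eg: bottleneck 3, flow now 3.
Augment In→R3→Eg: bottleneck 6, flow now 9.
Augment In→F→E→Eg: bottleneck 3, flow now 12.
Augment In→D→E→Eg: bottleneck 6, flow now 18.
Augment In→D→R3→Eg: bottleneck 1, flow now 19.
No augmenting path remains; maximum flow = 19.
In the residual graph, reachable from In: {In}.
Min-cut edges: In→F (3), In→D (7), In→R3 (6), In→Eg (3); capacity 3 + 7 + 6 + 3 = 19.
Cut capacity 21 exceeds the max flow 19, so it is not minimum.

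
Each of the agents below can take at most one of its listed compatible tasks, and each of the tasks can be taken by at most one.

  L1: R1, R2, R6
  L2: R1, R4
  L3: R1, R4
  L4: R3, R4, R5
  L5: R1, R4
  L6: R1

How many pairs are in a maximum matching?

Unit-capacity flow: source→left, listed edges, right→sink; max matching = max flow.
Augmenting path L1→R1 (+1); matched 1.
Augmenting path L2→R4 (+1); matched 2.
Augmenting path L4→R3 (+1); matched 3.
Augmenting path L3→R1→L1→R2 (+1); matched 4.
No augmenting path remains; maximum matching = 4.
König certificate: {L1, L4, R1, R4} is a vertex cover of size 4 (every listed pair touches it), so no matching can be larger.

4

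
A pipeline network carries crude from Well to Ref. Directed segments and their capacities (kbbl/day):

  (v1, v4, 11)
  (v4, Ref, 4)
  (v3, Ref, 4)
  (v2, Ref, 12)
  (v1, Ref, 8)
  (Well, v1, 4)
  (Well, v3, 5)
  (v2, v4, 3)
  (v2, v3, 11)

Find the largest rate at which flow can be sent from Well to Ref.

Augment Well→v1→Ref: bottleneck 4, flow now 4.
Augment Well→v3→Ref: bottleneck 4, flow now 8.
No augmenting path remains; maximum flow = 8.
In the residual graph, reachable from Well: {Well, v3}.
Min-cut edges: Well→v1 (4), v3→Ref (4); capacity 4 + 4 = 8.
This cut is saturated, so no flow can exceed 8.

8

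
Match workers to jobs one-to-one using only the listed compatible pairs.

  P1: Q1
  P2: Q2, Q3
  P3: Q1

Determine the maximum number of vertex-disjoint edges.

2

Unit-capacity flow: source→left, listed edges, right→sink; max matching = max flow.
Augmenting path P1→Q1 (+1); matched 1.
Augmenting path P2→Q2 (+1); matched 2.
No augmenting path remains; maximum matching = 2.
König certificate: {P2, Q1} is a vertex cover of size 2 (every listed pair touches it), so no matching can be larger.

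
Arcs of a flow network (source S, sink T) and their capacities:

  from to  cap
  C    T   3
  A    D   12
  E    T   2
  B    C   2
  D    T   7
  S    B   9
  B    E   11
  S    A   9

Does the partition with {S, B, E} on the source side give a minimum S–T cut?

Given cut capacity: 9 + 2 + 2 = 13.
Augment S→A→D→T: bottleneck 7, flow now 7.
Augment S→B→C→T: bottleneck 2, flow now 9.
Augment S→B→E→T: bottleneck 2, flow now 11.
No augmenting path remains; maximum flow = 11.
In the residual graph, reachable from S: {S, A, B, D, E}.
Min-cut edges: B→C (2), D→T (7), E→T (2); capacity 2 + 7 + 2 = 11.
Cut capacity 13 exceeds the max flow 11, so it is not minimum.

No — its capacity is 13, but the minimum cut has capacity 11.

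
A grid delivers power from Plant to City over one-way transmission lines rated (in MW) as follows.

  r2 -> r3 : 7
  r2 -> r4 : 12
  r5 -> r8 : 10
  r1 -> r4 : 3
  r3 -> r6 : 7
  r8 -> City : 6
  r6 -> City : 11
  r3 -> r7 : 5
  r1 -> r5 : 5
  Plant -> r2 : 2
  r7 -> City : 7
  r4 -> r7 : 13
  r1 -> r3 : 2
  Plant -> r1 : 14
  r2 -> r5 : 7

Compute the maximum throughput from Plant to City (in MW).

Augment Plant→r1→r3→r6→City: bottleneck 2, flow now 2.
Augment Plant→r1→r4→r7→City: bottleneck 3, flow now 5.
Augment Plant→r1→r5→r8→City: bottleneck 5, flow now 10.
Augment Plant→r2→r3→r6→City: bottleneck 2, flow now 12.
No augmenting path remains; maximum flow = 12.
In the residual graph, reachable from Plant: {Plant, r1}.
Min-cut edges: Plant→r2 (2), r1→r3 (2), r1→r4 (3), r1→r5 (5); capacity 2 + 2 + 3 + 5 = 12.
This cut is saturated, so no flow can exceed 12.

12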